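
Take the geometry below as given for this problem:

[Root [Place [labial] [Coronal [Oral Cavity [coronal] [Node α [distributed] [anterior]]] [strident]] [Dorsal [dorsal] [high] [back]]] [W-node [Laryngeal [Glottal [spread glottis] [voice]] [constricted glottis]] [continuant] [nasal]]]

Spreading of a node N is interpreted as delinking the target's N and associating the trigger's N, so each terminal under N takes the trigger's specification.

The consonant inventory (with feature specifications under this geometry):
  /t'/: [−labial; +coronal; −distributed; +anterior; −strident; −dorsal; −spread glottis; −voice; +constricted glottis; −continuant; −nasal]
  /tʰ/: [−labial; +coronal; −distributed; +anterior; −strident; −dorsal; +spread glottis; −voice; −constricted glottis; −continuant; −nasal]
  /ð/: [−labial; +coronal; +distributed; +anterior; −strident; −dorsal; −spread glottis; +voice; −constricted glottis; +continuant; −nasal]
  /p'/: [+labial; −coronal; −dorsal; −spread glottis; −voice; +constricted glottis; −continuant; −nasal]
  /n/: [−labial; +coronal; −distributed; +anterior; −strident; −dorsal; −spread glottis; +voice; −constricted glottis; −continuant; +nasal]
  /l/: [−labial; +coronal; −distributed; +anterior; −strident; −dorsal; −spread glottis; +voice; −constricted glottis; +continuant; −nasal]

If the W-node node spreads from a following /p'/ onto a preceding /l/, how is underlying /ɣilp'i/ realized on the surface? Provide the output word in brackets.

The W-node node dominates the terminals [spread glottis], [voice], [constricted glottis], [continuant], [nasal].
Spreading W-node from /p'/ onto /l/ replaces those values with /p'/'s: [−spread glottis], [−voice], [+constricted glottis], [−continuant], [−nasal]. Features outside W-node ([labial], [coronal], [distributed], …) stay as in /l/.
The resulting bundle matches /t'/ in the inventory; substituting it for /l/ gives [ɣit'p'i].

[ɣit'p'i]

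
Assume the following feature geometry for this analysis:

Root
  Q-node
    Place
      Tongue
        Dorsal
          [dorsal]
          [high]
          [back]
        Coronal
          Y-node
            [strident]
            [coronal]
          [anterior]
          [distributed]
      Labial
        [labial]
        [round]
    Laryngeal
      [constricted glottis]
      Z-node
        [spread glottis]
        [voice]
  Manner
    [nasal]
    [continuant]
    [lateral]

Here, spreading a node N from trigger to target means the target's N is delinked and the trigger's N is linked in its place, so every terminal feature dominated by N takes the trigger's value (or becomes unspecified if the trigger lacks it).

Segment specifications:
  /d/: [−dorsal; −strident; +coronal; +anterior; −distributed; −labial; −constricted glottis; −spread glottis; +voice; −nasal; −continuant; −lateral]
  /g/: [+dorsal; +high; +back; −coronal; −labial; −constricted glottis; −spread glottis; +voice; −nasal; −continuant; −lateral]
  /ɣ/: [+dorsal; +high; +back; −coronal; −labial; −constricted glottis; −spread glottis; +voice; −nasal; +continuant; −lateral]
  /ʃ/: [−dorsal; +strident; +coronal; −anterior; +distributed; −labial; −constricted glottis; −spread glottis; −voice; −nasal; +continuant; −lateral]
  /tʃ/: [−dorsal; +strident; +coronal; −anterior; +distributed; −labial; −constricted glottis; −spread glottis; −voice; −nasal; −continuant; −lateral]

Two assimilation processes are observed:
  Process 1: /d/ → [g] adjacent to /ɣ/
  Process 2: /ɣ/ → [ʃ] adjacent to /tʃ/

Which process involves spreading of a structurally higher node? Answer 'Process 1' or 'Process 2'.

Process 2

In Process 1, [coronal], [anterior], [distributed], [strident], [dorsal], [high], [back] change, so the minimal spreading node is Tongue at depth 3.
Process 2 alters [voice], [coronal], [anterior], [distributed], [strident], [dorsal], [high], [back]; the lowest common ancestor is Q-node (depth 1 from Root).
Depth 1 < depth 3; Process 2 involves the structurally higher constituent Q-node.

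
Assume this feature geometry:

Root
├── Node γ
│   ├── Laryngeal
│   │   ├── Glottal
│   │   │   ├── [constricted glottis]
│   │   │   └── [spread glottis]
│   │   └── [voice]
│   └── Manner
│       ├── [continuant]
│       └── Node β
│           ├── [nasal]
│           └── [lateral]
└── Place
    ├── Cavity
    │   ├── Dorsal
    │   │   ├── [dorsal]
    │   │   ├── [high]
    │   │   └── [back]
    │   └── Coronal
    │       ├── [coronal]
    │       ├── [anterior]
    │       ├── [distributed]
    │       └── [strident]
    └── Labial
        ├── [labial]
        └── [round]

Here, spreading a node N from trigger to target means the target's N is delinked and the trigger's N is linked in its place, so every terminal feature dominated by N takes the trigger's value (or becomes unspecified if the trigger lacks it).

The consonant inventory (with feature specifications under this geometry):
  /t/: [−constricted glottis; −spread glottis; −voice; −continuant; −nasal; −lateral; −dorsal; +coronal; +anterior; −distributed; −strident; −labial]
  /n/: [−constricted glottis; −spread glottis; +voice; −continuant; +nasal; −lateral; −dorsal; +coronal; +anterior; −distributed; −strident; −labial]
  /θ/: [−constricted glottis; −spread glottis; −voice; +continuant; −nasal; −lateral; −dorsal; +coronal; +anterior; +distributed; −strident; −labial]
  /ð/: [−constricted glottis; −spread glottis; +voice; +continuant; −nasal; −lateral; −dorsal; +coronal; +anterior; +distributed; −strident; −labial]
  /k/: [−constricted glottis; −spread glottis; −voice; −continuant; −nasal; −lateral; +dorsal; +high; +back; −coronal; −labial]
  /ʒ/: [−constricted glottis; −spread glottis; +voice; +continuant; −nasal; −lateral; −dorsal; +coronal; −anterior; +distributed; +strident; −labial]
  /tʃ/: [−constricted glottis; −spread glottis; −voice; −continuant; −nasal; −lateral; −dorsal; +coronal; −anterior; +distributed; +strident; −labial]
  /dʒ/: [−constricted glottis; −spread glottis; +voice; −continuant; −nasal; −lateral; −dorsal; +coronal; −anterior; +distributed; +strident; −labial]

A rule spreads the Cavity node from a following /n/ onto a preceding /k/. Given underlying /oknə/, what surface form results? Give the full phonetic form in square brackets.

[otnə]

The Cavity node dominates the terminals [dorsal], [high], [back], [coronal], [anterior], [distributed], [strident].
The target acquires /n/'s values for everything under Cavity — [−dorsal], [+coronal], [+anterior], [−distributed], [−strident] — while keeping its own [constricted glottis], [spread glottis], [voice], ….
This feature bundle is that of [t], so /oknə/ surfaces as [otnə].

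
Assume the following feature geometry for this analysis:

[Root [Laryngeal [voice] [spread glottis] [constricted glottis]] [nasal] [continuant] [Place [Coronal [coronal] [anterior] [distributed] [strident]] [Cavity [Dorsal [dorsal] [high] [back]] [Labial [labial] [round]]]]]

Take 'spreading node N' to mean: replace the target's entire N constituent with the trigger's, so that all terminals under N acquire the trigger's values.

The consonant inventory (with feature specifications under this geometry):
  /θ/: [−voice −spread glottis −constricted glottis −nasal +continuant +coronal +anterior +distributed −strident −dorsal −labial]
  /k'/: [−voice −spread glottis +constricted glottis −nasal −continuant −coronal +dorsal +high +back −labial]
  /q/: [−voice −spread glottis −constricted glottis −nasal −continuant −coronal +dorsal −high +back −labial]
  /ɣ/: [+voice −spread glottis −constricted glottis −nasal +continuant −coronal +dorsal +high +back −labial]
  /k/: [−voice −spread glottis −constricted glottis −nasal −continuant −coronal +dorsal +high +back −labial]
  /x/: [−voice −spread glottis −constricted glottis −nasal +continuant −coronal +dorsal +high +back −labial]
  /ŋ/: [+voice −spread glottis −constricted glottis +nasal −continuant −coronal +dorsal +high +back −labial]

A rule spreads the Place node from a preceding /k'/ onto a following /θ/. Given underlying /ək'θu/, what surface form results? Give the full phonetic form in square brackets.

[ək'xu]

The Place node dominates the terminals [coronal], [anterior], [distributed], [strident], [dorsal], [high], [back], [labial], [round].
After delinking /θ/'s Place and linking /k'/'s, the affected terminals become [−coronal], [+dorsal], [+high], [+back], [−labial]; [voice], [spread glottis], [constricted glottis], … (outside Place) are retained from /θ/.
The resulting bundle matches /x/ in the inventory; substituting it for /θ/ gives [ək'xu].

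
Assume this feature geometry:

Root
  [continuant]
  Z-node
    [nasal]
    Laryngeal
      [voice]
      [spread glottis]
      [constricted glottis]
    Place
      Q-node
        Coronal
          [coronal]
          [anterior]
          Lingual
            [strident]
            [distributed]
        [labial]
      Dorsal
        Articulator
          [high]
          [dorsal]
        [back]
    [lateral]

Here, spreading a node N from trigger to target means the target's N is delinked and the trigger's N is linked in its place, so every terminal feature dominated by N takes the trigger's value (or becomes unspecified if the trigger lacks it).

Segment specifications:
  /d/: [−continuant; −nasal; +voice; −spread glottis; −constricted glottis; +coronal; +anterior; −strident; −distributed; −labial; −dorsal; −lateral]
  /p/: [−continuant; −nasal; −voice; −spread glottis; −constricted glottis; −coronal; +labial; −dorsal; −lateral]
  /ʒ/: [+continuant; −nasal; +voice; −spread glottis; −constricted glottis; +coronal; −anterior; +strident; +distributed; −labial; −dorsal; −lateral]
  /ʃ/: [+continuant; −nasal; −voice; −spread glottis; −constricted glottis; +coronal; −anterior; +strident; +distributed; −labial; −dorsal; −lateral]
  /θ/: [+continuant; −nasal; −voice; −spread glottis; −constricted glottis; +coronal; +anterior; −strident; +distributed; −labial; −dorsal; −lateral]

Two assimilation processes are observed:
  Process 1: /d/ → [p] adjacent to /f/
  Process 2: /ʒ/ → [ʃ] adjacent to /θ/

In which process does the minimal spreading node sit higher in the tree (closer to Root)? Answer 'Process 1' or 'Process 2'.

Process 1: the features that change are [voice], [labial], [coronal], [anterior], [distributed], [strident]; the minimal node is Z-node (depth 1).
In Process 2, [voice] changes, so the minimal spreading node is [voice] at depth 3.
Z-node (depth 1) sits above [voice] (depth 3), making Process 1 the one with the higher spreading node.

Process 1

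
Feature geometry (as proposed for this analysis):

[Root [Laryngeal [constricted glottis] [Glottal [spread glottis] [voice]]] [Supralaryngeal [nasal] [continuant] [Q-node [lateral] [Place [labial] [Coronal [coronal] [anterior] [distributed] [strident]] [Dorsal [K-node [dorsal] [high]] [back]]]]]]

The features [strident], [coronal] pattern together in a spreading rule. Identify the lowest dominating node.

Coronal

[strident] is immediately dominated by Coronal.
[coronal] is immediately dominated by Coronal.
These paths first converge at Coronal; no daughter of Coronal dominates all 2 features, so Coronal is the minimal constituent.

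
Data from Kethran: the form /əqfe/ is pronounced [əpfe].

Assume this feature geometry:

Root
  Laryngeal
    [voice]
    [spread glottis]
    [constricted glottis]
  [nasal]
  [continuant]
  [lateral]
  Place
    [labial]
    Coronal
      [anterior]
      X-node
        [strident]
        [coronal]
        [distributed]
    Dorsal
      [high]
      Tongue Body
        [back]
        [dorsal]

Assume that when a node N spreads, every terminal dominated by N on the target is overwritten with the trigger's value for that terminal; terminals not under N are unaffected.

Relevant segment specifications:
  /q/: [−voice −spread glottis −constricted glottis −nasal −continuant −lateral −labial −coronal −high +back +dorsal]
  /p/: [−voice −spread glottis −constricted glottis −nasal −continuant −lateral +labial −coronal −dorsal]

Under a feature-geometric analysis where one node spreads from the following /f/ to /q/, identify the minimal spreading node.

The alternation /q/ → [p] changes [labial], [dorsal], [high], [back] and nothing else.
The smallest constituent containing every changed terminal is Place — each of its daughters lacks at least one of the affected features.
Spreading Place from /f/ overwrites each of those terminals with /f/'s values, yielding exactly [p].
Since [continuant] is preserved even though /f/ disagrees there, no node above Place spread.

Place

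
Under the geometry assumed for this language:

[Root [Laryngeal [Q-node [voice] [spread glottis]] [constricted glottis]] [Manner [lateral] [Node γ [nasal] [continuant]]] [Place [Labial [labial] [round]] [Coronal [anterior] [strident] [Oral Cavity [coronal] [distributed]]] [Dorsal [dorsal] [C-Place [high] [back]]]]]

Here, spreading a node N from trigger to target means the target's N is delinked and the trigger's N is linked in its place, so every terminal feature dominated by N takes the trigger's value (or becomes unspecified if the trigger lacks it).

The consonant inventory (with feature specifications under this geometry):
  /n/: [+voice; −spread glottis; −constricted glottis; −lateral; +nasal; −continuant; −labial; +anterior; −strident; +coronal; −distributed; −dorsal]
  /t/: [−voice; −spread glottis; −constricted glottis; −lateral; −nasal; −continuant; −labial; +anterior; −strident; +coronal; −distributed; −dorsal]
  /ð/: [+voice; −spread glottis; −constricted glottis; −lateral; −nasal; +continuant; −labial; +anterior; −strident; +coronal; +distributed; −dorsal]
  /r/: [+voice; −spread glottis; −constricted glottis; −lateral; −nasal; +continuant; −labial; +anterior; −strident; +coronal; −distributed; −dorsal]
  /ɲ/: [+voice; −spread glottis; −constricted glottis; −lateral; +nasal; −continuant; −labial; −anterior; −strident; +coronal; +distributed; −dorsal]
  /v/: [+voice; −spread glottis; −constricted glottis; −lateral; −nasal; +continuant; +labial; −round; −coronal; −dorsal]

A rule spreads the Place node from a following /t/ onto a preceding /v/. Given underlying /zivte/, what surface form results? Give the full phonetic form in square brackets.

[zirte]

Place immediately or transitively dominates [labial], [round], [anterior], [strident], [coronal], [distributed], [dorsal], [high], [back].
Spreading Place from /t/ onto /v/ replaces those values with /t/'s: [−labial], [+anterior], [−strident], [+coronal], [−distributed], [−dorsal]. Features outside Place ([voice], [spread glottis], [constricted glottis], …) stay as in /v/.
Among the inventory, only /r/ has exactly this specification, giving the surface form [zirte].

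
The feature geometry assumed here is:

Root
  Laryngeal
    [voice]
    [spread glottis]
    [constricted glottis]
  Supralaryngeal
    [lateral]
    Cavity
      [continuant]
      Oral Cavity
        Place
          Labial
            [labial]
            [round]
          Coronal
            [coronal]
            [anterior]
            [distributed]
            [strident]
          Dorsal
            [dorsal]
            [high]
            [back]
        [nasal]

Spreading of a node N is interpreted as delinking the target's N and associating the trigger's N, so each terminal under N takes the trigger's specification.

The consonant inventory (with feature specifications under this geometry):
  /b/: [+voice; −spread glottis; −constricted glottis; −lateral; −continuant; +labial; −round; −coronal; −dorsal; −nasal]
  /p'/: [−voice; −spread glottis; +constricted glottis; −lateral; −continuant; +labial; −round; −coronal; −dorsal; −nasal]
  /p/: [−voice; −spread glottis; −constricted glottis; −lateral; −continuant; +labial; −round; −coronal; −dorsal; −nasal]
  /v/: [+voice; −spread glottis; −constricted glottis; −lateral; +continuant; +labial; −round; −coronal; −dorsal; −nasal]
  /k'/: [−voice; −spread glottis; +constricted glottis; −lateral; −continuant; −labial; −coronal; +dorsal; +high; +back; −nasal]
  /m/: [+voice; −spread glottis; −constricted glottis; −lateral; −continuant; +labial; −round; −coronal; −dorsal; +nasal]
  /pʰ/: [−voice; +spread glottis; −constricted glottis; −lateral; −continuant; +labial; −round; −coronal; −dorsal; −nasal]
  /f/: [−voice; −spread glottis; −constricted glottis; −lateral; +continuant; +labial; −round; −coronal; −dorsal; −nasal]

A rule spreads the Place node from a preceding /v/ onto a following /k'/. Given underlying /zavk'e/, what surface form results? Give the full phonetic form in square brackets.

The Place node dominates the terminals [labial], [round], [coronal], [anterior], [distributed], [strident], [dorsal], [high], [back].
After delinking /k'/'s Place and linking /v/'s, the affected terminals become [+labial], [−round], [−coronal], [−dorsal]; [voice], [spread glottis], [constricted glottis], … (outside Place) are retained from /k'/.
This feature bundle is that of [p'], so /zavk'e/ surfaces as [zavp'e].

[zavp'e]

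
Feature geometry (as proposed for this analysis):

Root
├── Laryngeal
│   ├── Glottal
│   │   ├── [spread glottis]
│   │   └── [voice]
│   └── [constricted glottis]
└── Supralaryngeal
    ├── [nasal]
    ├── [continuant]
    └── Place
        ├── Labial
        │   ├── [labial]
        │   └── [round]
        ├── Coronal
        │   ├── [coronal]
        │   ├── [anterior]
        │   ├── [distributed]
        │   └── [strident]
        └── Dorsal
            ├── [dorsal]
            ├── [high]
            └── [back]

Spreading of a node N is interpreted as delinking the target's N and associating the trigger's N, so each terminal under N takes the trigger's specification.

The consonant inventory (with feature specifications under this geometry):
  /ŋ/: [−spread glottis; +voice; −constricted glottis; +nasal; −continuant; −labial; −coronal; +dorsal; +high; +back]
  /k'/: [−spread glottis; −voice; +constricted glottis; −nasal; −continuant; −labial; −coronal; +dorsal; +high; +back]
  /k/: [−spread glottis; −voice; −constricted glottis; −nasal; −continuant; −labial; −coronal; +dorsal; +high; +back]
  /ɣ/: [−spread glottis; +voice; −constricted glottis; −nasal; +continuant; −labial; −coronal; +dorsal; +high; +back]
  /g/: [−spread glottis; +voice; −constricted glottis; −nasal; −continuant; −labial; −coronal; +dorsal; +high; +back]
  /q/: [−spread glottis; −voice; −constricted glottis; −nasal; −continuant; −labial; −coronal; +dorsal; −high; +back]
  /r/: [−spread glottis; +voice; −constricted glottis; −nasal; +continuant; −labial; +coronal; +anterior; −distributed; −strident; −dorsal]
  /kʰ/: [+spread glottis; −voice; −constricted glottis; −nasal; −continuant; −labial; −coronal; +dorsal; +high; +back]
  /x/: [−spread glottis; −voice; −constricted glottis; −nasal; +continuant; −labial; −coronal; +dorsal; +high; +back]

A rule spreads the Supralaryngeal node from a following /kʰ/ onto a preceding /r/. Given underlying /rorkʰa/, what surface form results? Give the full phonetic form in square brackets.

The Supralaryngeal node dominates the terminals [nasal], [continuant], [labial], [round], [coronal], [anterior], [distributed], [strident], [dorsal], [high], [back].
Spreading Supralaryngeal from /kʰ/ onto /r/ replaces those values with /kʰ/'s: [−nasal], [−continuant], [−labial], [−coronal], [+dorsal], [+high], [+back]. Features outside Supralaryngeal ([spread glottis], [voice], [constricted glottis]) stay as in /r/.
The resulting bundle matches /g/ in the inventory; substituting it for /r/ gives [rogkʰa].

[rogkʰa]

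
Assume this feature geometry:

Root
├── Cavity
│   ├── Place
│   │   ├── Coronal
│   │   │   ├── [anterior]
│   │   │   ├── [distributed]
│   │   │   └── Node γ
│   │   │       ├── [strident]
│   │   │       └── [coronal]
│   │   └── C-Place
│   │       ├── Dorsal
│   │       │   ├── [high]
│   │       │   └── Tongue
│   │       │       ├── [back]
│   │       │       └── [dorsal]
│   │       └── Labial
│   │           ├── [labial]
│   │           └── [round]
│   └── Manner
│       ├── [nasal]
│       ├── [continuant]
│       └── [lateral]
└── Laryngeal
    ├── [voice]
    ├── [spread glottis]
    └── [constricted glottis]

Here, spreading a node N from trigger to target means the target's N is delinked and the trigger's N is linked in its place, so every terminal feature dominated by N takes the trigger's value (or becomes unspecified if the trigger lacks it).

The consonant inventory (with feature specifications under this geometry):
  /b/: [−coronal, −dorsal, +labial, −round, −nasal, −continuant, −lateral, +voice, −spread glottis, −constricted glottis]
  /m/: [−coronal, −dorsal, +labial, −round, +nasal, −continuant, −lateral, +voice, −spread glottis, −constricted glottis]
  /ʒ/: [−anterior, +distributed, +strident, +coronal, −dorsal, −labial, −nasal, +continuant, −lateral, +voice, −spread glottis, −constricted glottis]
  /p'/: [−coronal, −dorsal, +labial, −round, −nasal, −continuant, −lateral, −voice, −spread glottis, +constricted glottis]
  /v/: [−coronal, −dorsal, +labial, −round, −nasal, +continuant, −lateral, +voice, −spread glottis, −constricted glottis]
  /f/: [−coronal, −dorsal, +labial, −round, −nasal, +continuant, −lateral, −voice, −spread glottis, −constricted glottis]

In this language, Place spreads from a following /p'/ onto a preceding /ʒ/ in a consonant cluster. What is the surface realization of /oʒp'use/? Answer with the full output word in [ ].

[ovp'use]

Terminals under Place in this geometry: [anterior], [distributed], [strident], [coronal], [high], [back], [dorsal], [labial], [round].
After delinking /ʒ/'s Place and linking /p'/'s, the affected terminals become [−coronal], [−dorsal], [+labial], [−round]; [nasal], [continuant], [lateral], … (outside Place) are retained from /ʒ/.
The resulting bundle matches /v/ in the inventory; substituting it for /ʒ/ gives [ovp'use].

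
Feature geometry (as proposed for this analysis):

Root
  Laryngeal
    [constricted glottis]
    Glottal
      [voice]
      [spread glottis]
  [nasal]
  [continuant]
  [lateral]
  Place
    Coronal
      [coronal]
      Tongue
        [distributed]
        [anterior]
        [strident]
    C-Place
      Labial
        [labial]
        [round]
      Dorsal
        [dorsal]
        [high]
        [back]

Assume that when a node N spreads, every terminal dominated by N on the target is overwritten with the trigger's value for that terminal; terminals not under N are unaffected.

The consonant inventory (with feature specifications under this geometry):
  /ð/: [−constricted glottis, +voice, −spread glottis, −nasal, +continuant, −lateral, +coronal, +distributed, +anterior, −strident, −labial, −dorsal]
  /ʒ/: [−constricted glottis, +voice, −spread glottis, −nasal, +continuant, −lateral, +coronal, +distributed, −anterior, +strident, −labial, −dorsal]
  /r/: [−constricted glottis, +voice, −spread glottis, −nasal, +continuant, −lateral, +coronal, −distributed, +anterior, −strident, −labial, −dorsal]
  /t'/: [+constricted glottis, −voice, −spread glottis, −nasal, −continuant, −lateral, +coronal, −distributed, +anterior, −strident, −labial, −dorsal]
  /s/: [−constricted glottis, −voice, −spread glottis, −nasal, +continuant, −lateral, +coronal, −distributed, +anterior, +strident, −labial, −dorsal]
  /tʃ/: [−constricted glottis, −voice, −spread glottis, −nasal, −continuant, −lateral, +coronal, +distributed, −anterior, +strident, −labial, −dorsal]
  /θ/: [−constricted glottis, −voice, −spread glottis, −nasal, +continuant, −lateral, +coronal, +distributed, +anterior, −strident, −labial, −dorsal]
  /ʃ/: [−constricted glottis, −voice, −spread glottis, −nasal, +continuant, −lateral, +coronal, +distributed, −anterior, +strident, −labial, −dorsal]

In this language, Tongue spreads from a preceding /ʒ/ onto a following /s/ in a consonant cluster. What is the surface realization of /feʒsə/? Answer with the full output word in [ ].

[feʒʃə]

Tongue immediately or transitively dominates [distributed], [anterior], [strident].
Spreading Tongue from /ʒ/ onto /s/ replaces those values with /ʒ/'s: [+distributed], [−anterior], [+strident]. Features outside Tongue ([constricted glottis], [voice], [spread glottis], …) stay as in /s/.
Among the inventory, only /ʃ/ has exactly this specification, giving the surface form [feʒʃə].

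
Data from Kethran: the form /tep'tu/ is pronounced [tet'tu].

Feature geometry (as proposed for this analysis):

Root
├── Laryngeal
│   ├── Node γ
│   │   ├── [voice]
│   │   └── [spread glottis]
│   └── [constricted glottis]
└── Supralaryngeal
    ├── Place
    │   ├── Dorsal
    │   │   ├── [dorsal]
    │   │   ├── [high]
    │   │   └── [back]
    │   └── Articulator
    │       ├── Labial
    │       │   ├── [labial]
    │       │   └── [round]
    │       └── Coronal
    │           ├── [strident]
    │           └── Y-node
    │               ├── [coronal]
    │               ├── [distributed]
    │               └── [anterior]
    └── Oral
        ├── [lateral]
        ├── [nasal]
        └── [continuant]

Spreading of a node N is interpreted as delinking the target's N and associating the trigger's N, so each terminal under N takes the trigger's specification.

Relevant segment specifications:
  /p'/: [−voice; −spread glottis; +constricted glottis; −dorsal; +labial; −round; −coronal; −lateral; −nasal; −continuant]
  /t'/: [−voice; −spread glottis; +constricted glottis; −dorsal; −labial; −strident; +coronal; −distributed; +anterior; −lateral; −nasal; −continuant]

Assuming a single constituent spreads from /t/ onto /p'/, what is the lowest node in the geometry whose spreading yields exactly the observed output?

Comparing /p'/ with its surface form [t'], the features that change are [labial], [round], [coronal], [anterior], [distributed], [strident].
In this geometry the lowest node dominating all of them is Articulator: every daughter of Articulator dominates only a proper subset, so no lower node suffices.
If Articulator spreads, every terminal under it takes /t/'s value, producing [t'] as observed.
[constricted glottis], a feature on which the two segments disagree outside Articulator, is unchanged — nothing dominating it spread, and Articulator is the minimal sufficient constituent.

Articulator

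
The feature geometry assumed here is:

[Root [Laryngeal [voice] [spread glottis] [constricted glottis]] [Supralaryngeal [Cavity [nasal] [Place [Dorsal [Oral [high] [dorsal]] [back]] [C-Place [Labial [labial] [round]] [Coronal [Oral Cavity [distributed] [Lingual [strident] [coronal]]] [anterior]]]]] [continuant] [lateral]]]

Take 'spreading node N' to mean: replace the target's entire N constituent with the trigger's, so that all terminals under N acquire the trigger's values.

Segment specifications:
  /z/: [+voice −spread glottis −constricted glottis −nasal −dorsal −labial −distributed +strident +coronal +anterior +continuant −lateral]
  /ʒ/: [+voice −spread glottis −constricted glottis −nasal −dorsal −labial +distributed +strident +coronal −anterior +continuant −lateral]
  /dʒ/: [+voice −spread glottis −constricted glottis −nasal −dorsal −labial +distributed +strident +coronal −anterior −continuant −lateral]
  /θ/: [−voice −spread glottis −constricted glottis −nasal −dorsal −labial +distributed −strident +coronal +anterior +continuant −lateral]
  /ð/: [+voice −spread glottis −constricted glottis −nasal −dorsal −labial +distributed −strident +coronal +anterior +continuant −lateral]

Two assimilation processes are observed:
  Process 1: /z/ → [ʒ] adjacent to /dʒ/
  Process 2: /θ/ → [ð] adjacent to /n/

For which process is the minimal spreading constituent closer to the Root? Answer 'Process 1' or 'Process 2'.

In Process 1, [anterior], [distributed] change, so the minimal spreading node is Coronal at depth 5.
Process 2 alters [voice]; the lowest dominating node is [voice] (depth 2 from Root).
[voice] is closer to Root than Coronal, so Process 2 spreads the higher node.

Process 2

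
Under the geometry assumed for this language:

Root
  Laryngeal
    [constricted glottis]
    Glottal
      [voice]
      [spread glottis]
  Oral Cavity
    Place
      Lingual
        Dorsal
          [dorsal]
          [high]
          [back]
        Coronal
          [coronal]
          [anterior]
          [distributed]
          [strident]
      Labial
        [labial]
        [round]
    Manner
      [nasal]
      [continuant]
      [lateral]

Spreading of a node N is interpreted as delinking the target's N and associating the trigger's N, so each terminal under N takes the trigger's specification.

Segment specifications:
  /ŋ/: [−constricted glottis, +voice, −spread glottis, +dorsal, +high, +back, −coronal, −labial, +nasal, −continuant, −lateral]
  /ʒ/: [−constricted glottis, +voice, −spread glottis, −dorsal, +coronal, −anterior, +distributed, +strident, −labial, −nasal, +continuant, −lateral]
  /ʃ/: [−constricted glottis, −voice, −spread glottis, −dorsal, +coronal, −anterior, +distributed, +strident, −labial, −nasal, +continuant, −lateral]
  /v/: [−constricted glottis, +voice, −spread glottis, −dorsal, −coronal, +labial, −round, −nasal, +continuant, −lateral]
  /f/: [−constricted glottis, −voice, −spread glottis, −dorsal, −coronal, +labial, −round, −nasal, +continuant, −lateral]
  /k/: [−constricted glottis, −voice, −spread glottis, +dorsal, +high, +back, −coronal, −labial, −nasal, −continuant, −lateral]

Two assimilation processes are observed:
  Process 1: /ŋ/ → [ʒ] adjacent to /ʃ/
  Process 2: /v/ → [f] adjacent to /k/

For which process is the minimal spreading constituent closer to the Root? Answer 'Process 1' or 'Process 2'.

Process 1 alters [nasal], [continuant], [coronal], [anterior], [distributed], [strident], [dorsal], [high], [back]; the lowest common ancestor is Oral Cavity (depth 1 from Root).
In Process 2, [voice] changes, so the minimal spreading node is [voice] at depth 3.
Depth 1 < depth 3; Process 1 involves the structurally higher constituent Oral Cavity.

Process 1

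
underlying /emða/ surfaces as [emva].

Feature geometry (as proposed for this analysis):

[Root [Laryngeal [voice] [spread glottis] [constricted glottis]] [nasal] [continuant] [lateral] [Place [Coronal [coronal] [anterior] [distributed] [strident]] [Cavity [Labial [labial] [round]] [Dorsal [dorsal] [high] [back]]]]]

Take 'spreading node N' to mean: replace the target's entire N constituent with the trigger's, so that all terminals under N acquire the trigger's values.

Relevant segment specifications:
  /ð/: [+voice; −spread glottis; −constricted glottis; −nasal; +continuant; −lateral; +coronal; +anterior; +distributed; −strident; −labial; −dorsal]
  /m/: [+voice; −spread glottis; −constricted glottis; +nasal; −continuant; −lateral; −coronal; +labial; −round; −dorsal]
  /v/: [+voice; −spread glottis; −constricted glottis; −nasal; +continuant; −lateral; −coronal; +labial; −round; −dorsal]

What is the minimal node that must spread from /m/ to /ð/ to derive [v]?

/ð/ and [v] differ in [labial], [round], [coronal], [anterior], [distributed], [strident]; every other specified feature is identical.
In this geometry the lowest node dominating all of them is Place: every daughter of Place dominates only a proper subset, so no lower node suffices.
Spreading Place from /m/ overwrites each of those terminals with /m/'s values, yielding exactly [v].
Had Root spread, [continuant], [nasal] would have taken /m/'s values; they stay as in /ð/, confirming the spreading constituent is exactly Place.

Place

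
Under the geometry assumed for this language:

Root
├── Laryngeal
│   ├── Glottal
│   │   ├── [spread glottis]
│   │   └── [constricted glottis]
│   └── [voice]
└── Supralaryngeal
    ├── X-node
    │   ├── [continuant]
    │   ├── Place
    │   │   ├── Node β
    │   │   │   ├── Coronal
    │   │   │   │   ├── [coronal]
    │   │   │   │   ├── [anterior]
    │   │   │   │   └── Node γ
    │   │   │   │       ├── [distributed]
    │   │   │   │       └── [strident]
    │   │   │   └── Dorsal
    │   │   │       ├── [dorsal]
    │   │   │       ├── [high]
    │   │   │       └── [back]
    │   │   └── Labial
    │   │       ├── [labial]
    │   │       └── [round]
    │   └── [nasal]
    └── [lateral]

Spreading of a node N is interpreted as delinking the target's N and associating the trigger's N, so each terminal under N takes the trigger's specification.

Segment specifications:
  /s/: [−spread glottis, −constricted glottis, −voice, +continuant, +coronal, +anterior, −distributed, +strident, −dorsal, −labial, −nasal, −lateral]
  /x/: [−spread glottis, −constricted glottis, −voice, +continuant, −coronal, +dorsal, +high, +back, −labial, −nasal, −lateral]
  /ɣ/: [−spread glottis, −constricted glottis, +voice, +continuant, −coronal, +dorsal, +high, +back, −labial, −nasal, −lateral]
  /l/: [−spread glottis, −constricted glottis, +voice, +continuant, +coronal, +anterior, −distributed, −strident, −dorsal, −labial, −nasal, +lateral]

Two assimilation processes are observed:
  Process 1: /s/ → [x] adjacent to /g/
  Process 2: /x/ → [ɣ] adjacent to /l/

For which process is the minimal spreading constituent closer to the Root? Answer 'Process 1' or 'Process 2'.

Process 2

Process 1: the features that change are [coronal], [anterior], [distributed], [strident], [dorsal], [high], [back]; the minimal node is Node β (depth 4).
Process 2 alters [voice]; the lowest dominating node is [voice] (depth 2 from Root).
Depth 2 < depth 4; Process 2 involves the structurally higher constituent [voice].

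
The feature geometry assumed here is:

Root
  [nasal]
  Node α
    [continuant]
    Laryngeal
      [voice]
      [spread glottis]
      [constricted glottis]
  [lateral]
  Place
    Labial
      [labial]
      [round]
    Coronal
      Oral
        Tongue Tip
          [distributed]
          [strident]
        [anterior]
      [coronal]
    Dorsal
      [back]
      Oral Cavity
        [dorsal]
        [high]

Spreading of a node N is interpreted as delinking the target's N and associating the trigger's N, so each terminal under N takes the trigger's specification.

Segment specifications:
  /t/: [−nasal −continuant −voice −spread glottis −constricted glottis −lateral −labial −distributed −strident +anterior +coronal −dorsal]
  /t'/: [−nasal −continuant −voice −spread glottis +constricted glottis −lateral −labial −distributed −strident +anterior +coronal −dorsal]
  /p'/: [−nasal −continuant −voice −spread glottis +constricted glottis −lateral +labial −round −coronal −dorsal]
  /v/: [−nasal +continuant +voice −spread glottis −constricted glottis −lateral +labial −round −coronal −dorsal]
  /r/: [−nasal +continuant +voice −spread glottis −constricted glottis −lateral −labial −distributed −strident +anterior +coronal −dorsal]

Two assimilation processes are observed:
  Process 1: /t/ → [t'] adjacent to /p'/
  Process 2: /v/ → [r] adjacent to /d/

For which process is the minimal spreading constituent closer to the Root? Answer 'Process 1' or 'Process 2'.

Process 1 alters [constricted glottis]; the lowest dominating node is [constricted glottis] (depth 3 from Root).
Process 2: the features that change are [labial], [round], [coronal], [anterior], [distributed], [strident]; the minimal node is Place (depth 1).
Depth 1 < depth 3; Process 2 involves the structurally higher constituent Place.

Process 2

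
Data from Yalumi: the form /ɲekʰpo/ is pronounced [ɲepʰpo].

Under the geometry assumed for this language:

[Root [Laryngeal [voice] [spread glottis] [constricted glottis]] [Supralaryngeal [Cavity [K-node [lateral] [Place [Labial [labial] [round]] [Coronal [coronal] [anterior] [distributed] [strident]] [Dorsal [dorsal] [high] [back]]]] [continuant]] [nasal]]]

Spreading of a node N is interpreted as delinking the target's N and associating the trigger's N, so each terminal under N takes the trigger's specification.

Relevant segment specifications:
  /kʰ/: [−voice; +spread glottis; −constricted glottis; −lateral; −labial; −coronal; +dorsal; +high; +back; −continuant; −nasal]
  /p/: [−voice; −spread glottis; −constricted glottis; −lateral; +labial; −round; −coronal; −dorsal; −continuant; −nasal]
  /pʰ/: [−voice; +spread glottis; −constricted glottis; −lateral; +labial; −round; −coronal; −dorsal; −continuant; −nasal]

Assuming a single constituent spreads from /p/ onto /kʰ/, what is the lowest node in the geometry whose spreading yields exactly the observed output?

/kʰ/ and [pʰ] differ in [labial], [round], [dorsal], [high], [back]; every other specified feature is identical.
The smallest constituent containing every changed terminal is Place — each of its daughters lacks at least one of the affected features.
Spreading Place from /p/ overwrites each of those terminals with /p/'s values, yielding exactly [pʰ].
[spread glottis] stays as in /kʰ/ although /p/ differs there, so no node dominating it spread; among the remaining candidates Place is the lowest that derives the output.

Place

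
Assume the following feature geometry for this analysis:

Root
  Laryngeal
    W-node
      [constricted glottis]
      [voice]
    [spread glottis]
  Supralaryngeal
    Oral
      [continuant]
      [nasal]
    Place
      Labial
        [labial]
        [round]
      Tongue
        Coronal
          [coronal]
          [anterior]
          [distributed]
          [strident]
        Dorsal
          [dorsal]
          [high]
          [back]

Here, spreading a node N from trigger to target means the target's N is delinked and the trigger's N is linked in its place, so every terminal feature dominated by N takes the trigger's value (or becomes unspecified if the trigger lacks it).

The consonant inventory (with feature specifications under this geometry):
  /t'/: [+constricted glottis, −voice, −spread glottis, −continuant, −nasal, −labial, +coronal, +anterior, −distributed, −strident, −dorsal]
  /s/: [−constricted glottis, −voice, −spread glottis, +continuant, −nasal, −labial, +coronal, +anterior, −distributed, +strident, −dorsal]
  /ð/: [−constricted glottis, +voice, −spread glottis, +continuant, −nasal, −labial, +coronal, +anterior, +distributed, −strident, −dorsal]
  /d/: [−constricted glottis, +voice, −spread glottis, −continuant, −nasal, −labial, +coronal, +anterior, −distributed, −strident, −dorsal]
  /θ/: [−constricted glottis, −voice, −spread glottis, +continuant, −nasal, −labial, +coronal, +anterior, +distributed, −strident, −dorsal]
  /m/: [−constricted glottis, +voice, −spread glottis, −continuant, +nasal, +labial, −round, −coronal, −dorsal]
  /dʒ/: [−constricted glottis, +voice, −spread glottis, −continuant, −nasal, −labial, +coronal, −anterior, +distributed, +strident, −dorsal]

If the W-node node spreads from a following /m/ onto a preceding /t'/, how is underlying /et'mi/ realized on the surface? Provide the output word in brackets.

[edmi]

The W-node node dominates the terminals [constricted glottis], [voice].
After delinking /t'/'s W-node and linking /m/'s, the affected terminals become [−constricted glottis], [+voice]; [spread glottis], [continuant], [nasal], … (outside W-node) are retained from /t'/.
Among the inventory, only /d/ has exactly this specification, giving the surface form [edmi].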